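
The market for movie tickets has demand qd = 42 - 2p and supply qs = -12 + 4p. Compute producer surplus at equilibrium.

Producer surplus = 72

Equilibrium: 42 - 2p = -12 + 4p gives p* = 9, q* = 24.
Supply starts at p = 3 (where qs = 0).
PS = ½(9 − 3)(24) = 72.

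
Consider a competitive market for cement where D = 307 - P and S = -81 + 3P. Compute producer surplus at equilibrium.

Producer surplus = 7350

Equilibrium: 307 - P = -81 + 3P gives P* = 97, Q* = 210.
Supply starts at P = 27 (where S = 0).
PS = ½(97 − 27)(210) = 7350.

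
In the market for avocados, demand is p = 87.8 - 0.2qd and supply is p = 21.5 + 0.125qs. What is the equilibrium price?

p* = 47

Set the two price expressions equal: 87.8 - 0.2q = 21.5 + 0.125q.
66.3 = 0.325q, so q* = 204.
p* = 87.8 − (0.2)(204) = 47.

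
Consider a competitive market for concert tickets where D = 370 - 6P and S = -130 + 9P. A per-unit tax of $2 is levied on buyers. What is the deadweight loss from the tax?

Pre-tax equilibrium: P* = 100/3, Q* = 170.
Tax on buyers shifts demand to D = 370 − 6(P + 2) = 358 - 6P.
358 - 6P = -130 + 9P gives seller price Ps = 488/15; buyers pay Pb = 488/15 + 2 = 518/15.
New quantity: Q = 370 − 6(518/15) = 162.8.
DWL = ½ × 2 × (170 − 162.8) = 7.2.

Deadweight loss = 7.2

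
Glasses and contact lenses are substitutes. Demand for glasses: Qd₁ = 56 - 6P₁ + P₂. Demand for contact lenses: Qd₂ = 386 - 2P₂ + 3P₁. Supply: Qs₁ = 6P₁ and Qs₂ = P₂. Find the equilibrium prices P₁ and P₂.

Market 1: 56 - 6P₁ + P₂ = 6P₁ → 12P₁ - P₂ = 56.
Market 2: 3P₂ - 3P₁ = 386.
Eliminating P₂: 3×(1) + 1×(2) gives 33P₁ = 554, so P₁ = 554/33.
Back-substitute into (2): P₂ = (386 + 3×554/33) / 3 = 1600/11.

P₁ = 554/33, P₂ = 1600/11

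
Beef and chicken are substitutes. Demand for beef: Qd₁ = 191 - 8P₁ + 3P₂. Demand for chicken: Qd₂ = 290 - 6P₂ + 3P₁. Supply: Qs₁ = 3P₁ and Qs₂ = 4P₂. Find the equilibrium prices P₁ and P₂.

Market 1: 191 - 8P₁ + 3P₂ = 3P₁ → 11P₁ - 3P₂ = 191.
Market 2: 10P₂ - 3P₁ = 290.
Eliminating P₂: 10×(1) + 3×(2) gives 101P₁ = 2780, so P₁ = 2780/101.
Back-substitute into (2): P₂ = (290 + 3×2780/101) / 10 = 3763/101.

P₁ = 2780/101, P₂ = 3763/101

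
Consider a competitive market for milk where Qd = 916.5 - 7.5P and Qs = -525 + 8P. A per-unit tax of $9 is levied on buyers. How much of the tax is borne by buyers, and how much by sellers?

Pre-tax equilibrium: P* = 93, Q* = 219.
Tax on buyers shifts demand to Qd = 916.5 − 7.5(P + 9) = 849 - 7.5P.
849 - 7.5P = -525 + 8P gives seller price Ps = 2748/31; buyers pay Pb = 2748/31 + 9 = 3027/31.
New quantity: Q = 916.5 − 7.5(3027/31) = 5709/31.
Buyer burden = 3027/31 − 93 = 144/31; seller burden = 93 − 2748/31 = 135/31.

Buyers bear 144/31, sellers bear 135/31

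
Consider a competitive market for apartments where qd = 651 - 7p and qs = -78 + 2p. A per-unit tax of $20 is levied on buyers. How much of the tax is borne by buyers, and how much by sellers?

Buyers bear 40/9, sellers bear 140/9

Pre-tax equilibrium: p* = 81, q* = 84.
Tax on buyers shifts demand to qd = 651 − 7(p + 20) = 511 - 7p.
511 - 7p = -78 + 2p gives seller price ps = 589/9; buyers pay pb = 589/9 + 20 = 769/9.
New quantity: q = 651 − 7(769/9) = 476/9.
Buyer burden = 769/9 − 81 = 40/9; seller burden = 81 − 589/9 = 140/9.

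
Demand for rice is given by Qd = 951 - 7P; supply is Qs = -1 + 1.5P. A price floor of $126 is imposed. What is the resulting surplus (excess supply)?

Equilibrium price would be P* = 112, so the floor at 126 binds.
At P = 126: Qd = 69, Qs = 188.
Surplus = 188 − 69 = 119.

Surplus = 119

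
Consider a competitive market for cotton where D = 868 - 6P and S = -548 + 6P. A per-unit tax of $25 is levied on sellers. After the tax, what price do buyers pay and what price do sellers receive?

Buyers pay $130.5, sellers receive $105.5

Pre-tax equilibrium: P* = 118, Q* = 160.
Tax on sellers shifts supply to S = -548 + 6(P − 25) = -698 + 6P.
868 - 6P = -698 + 6P gives buyer price Pb = 130.5; sellers receive Ps = 130.5 − 25 = 105.5.
New quantity: Q = 868 − 6(130.5) = 85.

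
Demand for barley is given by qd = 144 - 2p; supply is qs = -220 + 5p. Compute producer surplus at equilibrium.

Producer surplus = 160

Equilibrium: 144 - 2p = -220 + 5p gives p* = 52, q* = 40.
Supply starts at p = 44 (where qs = 0).
PS = ½(52 − 44)(40) = 160.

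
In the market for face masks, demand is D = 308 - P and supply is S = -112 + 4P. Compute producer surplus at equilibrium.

Producer surplus = 6272

Equilibrium: 308 - P = -112 + 4P gives P* = 84, Q* = 224.
Supply starts at P = 28 (where S = 0).
PS = ½(84 − 28)(224) = 6272.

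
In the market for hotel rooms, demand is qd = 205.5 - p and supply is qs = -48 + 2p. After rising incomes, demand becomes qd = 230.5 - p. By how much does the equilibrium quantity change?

Δq = 50/3

Original equilibrium: p* = 84.5, q* = 121.
New equilibrium: 230.5 - p = -48 + 2p, so 278.5 = 3p and p' = 557/6; q' = 230.5 − 1(557/6) = 413/3.
Change in quantity: 413/3 − 121 = 50/3.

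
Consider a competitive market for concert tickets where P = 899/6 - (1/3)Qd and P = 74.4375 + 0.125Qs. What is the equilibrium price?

Set the two price expressions equal: 899/6 - (1/3)Q = 74.4375 + 0.125Q.
3619/48 = (11/24)Q, so Q* = 164.5.
P* = 899/6 − (1/3)(164.5) = 95.

P* = 95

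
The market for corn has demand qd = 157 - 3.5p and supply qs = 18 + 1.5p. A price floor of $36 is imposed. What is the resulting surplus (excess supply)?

Equilibrium price would be p* = 27.8, so the floor at 36 binds.
At p = 36: qd = 31, qs = 72.
Surplus = 72 − 31 = 41.

Surplus = 41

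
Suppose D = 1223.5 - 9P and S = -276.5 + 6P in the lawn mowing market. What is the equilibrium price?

P* = 100

Set D = S: 1223.5 - 9P = -276.5 + 6P.
1500 = 15P, so P* = 100.
Q* = 1223.5 − 9(100) = 323.5.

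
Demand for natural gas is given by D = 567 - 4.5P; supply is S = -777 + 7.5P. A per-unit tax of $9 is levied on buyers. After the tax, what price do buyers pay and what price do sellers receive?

Buyers pay $117.625, sellers receive $108.625

Pre-tax equilibrium: P* = 112, Q* = 63.
Tax on buyers shifts demand to D = 567 − 4.5(P + 9) = 526.5 - 4.5P.
526.5 - 4.5P = -777 + 7.5P gives seller price Ps = 108.625; buyers pay Pb = 108.625 + 9 = 117.625.
New quantity: Q = 567 − 4.5(117.625) = 37.6875.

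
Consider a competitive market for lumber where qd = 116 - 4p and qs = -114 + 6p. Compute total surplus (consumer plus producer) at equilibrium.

Total surplus = 120

Equilibrium: 116 - 4p = -114 + 6p gives p* = 23, q* = 24.
Demand choke price: p = 29; supply starts at p = 19.
CS = ½(29 − 23)(24) = 72; PS = ½(23 − 19)(24) = 48.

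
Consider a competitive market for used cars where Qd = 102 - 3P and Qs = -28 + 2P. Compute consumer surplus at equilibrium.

Equilibrium: 102 - 3P = -28 + 2P gives P* = 26, Q* = 24.
Demand choke price (Qd = 0): P = 34.
CS = ½(34 − 26)(24) = 96.

Consumer surplus = 96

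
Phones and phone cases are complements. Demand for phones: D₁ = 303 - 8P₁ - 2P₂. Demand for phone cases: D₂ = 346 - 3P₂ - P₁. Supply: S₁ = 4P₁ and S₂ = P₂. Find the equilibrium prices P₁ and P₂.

P₁ = 260/23, P₂ = 3849/46

Market 1: 303 - 8P₁ - 2P₂ = 4P₁ → 12P₁ + 2P₂ = 303.
Market 2: 4P₂ + P₁ = 346.
Eliminating P₂: 4×(1) − 2×(2) gives 46P₁ = 520, so P₁ = 260/23.
Back-substitute into (2): P₂ = (346 − 1×260/23) / 4 = 3849/46.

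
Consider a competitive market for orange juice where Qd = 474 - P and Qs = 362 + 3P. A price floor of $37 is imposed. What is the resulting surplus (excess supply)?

Surplus = 36

Equilibrium price would be P* = 28, so the floor at 37 binds.
At P = 37: Qd = 437, Qs = 473.
Surplus = 473 − 437 = 36.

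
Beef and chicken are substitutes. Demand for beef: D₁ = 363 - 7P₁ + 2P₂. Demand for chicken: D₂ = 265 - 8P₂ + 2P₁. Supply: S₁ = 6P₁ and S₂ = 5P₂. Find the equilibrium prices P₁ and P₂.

Market 1: 363 - 7P₁ + 2P₂ = 6P₁ → 13P₁ - 2P₂ = 363.
Market 2: 13P₂ - 2P₁ = 265.
Eliminating P₂: 13×(1) + 2×(2) gives 165P₁ = 5249, so P₁ = 5249/165.
Back-substitute into (2): P₂ = (265 + 2×5249/165) / 13 = 4171/165.

P₁ = 5249/165, P₂ = 4171/165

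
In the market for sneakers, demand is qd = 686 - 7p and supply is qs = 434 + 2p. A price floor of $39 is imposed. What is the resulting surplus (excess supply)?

Equilibrium price would be p* = 28, so the floor at 39 binds.
At p = 39: qd = 413, qs = 512.
Surplus = 512 − 413 = 99.

Surplus = 99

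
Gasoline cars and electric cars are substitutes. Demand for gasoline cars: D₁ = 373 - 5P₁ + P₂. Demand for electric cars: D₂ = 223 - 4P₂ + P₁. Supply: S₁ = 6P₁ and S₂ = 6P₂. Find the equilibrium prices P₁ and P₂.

Market 1: 373 - 5P₁ + P₂ = 6P₁ → 11P₁ - P₂ = 373.
Market 2: 10P₂ - P₁ = 223.
Eliminating P₂: 10×(1) + 1×(2) gives 109P₁ = 3953, so P₁ = 3953/109.
Back-substitute into (2): P₂ = (223 + 1×3953/109) / 10 = 2826/109.

P₁ = 3953/109, P₂ = 2826/109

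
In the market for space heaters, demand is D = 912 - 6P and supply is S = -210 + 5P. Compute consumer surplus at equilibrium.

Consumer surplus = 7500

Equilibrium: 912 - 6P = -210 + 5P gives P* = 102, Q* = 300.
Demand choke price (D = 0): P = 152.
CS = ½(152 − 102)(300) = 7500.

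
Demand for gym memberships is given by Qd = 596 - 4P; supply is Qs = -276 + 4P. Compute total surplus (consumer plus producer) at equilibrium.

Total surplus = 6400

Equilibrium: 596 - 4P = -276 + 4P gives P* = 109, Q* = 160.
Demand choke price: P = 149; supply starts at P = 69.
CS = ½(149 − 109)(160) = 3200; PS = ½(109 − 69)(160) = 3200.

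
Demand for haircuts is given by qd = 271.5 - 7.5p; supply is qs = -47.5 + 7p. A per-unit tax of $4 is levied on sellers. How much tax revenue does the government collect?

Tax revenue = 10674/29

Pre-tax equilibrium: p* = 22, q* = 106.5.
Tax on sellers shifts supply to qs = -47.5 + 7(p − 4) = -75.5 + 7p.
271.5 - 7.5p = -75.5 + 7p gives buyer price pb = 694/29; sellers receive ps = 694/29 − 4 = 578/29.
New quantity: q = 271.5 − 7.5(694/29) = 5337/58.
Revenue = 4 × 5337/58 = 10674/29.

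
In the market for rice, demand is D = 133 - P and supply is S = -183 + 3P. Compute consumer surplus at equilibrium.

Equilibrium: 133 - P = -183 + 3P gives P* = 79, Q* = 54.
Demand choke price (D = 0): P = 133.
CS = ½(133 − 79)(54) = 1458.

Consumer surplus = 1458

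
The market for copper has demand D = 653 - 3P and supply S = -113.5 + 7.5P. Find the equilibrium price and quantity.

Set D = S: 653 - 3P = -113.5 + 7.5P.
766.5 = 10.5P, so P* = 73.
Q* = 653 − 3(73) = 434.

P* = 73, Q* = 434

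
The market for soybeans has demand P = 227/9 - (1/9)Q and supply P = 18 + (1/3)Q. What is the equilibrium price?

Set the two price expressions equal: 227/9 - (1/9)Q = 18 + (1/3)Q.
65/9 = (4/9)Q, so Q* = 16.25.
P* = 227/9 − (1/9)(16.25) = 281/12.

P* = 281/12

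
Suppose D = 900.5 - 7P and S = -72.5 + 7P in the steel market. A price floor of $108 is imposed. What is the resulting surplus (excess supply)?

Surplus = 539

Equilibrium price would be P* = 69.5, so the floor at 108 binds.
At P = 108: D = 144.5, S = 683.5.
Surplus = 683.5 − 144.5 = 539.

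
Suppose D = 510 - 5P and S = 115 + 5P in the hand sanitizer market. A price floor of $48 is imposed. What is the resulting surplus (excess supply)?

Surplus = 85

Equilibrium price would be P* = 39.5, so the floor at 48 binds.
At P = 48: D = 270, S = 355.
Surplus = 355 − 270 = 85.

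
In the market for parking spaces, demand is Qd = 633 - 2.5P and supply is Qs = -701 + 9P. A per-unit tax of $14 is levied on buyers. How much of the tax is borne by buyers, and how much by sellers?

Pre-tax equilibrium: P* = 116, Q* = 343.
Tax on buyers shifts demand to Qd = 633 − 2.5(P + 14) = 598 - 2.5P.
598 - 2.5P = -701 + 9P gives seller price Ps = 2598/23; buyers pay Pb = 2598/23 + 14 = 2920/23.
New quantity: Q = 633 − 2.5(2920/23) = 7259/23.
Buyer burden = 2920/23 − 116 = 252/23; seller burden = 116 − 2598/23 = 70/23.

Buyers bear 252/23, sellers bear 70/23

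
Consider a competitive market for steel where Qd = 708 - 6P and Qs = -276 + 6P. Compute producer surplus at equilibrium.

Producer surplus = 3888

Equilibrium: 708 - 6P = -276 + 6P gives P* = 82, Q* = 216.
Supply starts at P = 46 (where Qs = 0).
PS = ½(82 − 46)(216) = 3888.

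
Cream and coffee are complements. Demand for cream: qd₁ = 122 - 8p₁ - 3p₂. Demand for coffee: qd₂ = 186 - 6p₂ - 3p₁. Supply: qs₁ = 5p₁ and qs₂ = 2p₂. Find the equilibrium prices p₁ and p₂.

p₁ = 4.4, p₂ = 21.6

Market 1: 122 - 8p₁ - 3p₂ = 5p₁ → 13p₁ + 3p₂ = 122.
Market 2: 8p₂ + 3p₁ = 186.
Eliminating p₂: 8×(1) − 3×(2) gives 95p₁ = 418, so p₁ = 4.4.
Back-substitute into (2): p₂ = (186 − 3×4.4) / 8 = 21.6.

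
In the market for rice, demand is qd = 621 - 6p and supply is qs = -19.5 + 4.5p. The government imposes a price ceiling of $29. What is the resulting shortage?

Equilibrium price would be p* = 61, so the ceiling at 29 binds.
At p = 29: qd = 621 − 6(29) = 447, qs = -19.5 + 4.5(29) = 111.
Shortage = 447 − 111 = 336.

Shortage = 336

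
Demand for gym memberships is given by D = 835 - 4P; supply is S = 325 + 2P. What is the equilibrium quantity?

Q* = 495

Set D = S: 835 - 4P = 325 + 2P.
510 = 6P, so P* = 85.
Q* = 835 − 4(85) = 495.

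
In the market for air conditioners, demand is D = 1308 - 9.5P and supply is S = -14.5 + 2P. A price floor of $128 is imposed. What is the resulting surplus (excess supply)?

Surplus = 149.5

Equilibrium price would be P* = 115, so the floor at 128 binds.
At P = 128: D = 92, S = 241.5.
Surplus = 241.5 − 92 = 149.5.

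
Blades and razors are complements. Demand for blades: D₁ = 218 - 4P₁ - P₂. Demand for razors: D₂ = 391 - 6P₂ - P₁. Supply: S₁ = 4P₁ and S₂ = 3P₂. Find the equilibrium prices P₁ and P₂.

Market 1: 218 - 4P₁ - P₂ = 4P₁ → 8P₁ + P₂ = 218.
Market 2: 9P₂ + P₁ = 391.
Eliminating P₂: 9×(1) − 1×(2) gives 71P₁ = 1571, so P₁ = 1571/71.
Back-substitute into (2): P₂ = (391 − 1×1571/71) / 9 = 2910/71.

P₁ = 1571/71, P₂ = 2910/71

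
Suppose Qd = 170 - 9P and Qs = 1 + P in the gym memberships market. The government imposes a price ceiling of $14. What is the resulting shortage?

Equilibrium price would be P* = 16.9, so the ceiling at 14 binds.
At P = 14: Qd = 170 − 9(14) = 44, Qs = 1 + 1(14) = 15.
Shortage = 44 − 15 = 29.

Shortage = 29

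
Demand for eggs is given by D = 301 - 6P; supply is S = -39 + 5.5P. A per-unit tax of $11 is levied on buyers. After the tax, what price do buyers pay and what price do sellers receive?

Pre-tax equilibrium: P* = 680/23, Q* = 2843/23.
Tax on buyers shifts demand to D = 301 − 6(P + 11) = 235 - 6P.
235 - 6P = -39 + 5.5P gives seller price Ps = 548/23; buyers pay Pb = 548/23 + 11 = 801/23.
New quantity: Q = 301 − 6(801/23) = 2117/23.

Buyers pay 801/23, sellers receive 548/23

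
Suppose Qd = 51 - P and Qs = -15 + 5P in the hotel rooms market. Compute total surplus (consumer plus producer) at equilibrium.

Equilibrium: 51 - P = -15 + 5P gives P* = 11, Q* = 40.
Demand choke price: P = 51; supply starts at P = 3.
CS = ½(51 − 11)(40) = 800; PS = ½(11 − 3)(40) = 160.

Total surplus = 960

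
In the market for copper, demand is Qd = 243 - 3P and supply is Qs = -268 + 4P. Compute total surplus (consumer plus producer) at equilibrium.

Total surplus = 168

Equilibrium: 243 - 3P = -268 + 4P gives P* = 73, Q* = 24.
Demand choke price: P = 81; supply starts at P = 67.
CS = ½(81 − 73)(24) = 96; PS = ½(73 − 67)(24) = 72.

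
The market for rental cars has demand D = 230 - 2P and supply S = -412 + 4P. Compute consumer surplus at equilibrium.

Equilibrium: 230 - 2P = -412 + 4P gives P* = 107, Q* = 16.
Demand choke price (D = 0): P = 115.
CS = ½(115 − 107)(16) = 64.

Consumer surplus = 64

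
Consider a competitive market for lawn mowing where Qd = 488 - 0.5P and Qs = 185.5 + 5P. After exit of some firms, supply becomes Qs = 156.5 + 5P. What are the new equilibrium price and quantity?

P' = 663/11, Q' = 10073/22

Original equilibrium: P* = 55, Q* = 460.5.
New equilibrium: 488 - 0.5P = 156.5 + 5P, so 331.5 = 5.5P and P' = 663/11; Q' = 488 − 0.5(663/11) = 10073/22.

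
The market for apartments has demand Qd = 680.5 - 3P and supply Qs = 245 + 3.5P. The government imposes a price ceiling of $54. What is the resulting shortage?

Equilibrium price would be P* = 67, so the ceiling at 54 binds.
At P = 54: Qd = 680.5 − 3(54) = 518.5, Qs = 245 + 3.5(54) = 434.
Shortage = 518.5 − 434 = 84.5.

Shortage = 84.5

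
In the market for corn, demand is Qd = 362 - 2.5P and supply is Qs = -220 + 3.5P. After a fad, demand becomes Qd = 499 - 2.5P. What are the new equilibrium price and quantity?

Original equilibrium: P* = 97, Q* = 119.5.
New equilibrium: 499 - 2.5P = -220 + 3.5P, so 719 = 6P and P' = 719/6; Q' = 499 − 2.5(719/6) = 2393/12.

P' = 719/6, Q' = 2393/12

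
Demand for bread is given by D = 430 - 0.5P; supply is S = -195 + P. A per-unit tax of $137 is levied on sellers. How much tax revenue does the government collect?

Tax revenue = 24112

Pre-tax equilibrium: P* = 1250/3, Q* = 665/3.
Tax on sellers shifts supply to S = -195 + 1(P − 137) = -332 + P.
430 - 0.5P = -332 + P gives buyer price Pb = 508; sellers receive Ps = 508 − 137 = 371.
New quantity: Q = 430 − 0.5(508) = 176.
Revenue = 137 × 176 = 24112.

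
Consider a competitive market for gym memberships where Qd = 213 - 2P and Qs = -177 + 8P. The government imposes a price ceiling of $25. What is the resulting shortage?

Shortage = 140

Equilibrium price would be P* = 39, so the ceiling at 25 binds.
At P = 25: Qd = 213 − 2(25) = 163, Qs = -177 + 8(25) = 23.
Shortage = 163 − 23 = 140.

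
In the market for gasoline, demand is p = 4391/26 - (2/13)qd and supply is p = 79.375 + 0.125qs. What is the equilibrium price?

Set the two price expressions equal: 4391/26 - (2/13)q = 79.375 + 0.125q.
9309/104 = (29/104)q, so q* = 321.
p* = 4391/26 − (2/13)(321) = 119.5.

p* = 119.5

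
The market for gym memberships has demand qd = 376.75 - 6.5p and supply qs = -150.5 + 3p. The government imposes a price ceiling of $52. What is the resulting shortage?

Equilibrium price would be p* = 55.5, so the ceiling at 52 binds.
At p = 52: qd = 376.75 − 6.5(52) = 38.75, qs = -150.5 + 3(52) = 5.5.
Shortage = 38.75 − 5.5 = 33.25.

Shortage = 33.25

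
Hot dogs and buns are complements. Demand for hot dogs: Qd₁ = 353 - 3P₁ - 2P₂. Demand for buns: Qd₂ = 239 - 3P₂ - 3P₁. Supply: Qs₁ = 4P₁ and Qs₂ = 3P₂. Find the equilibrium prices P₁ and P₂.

P₁ = 410/9, P₂ = 307/18

Market 1: 353 - 3P₁ - 2P₂ = 4P₁ → 7P₁ + 2P₂ = 353.
Market 2: 6P₂ + 3P₁ = 239.
Eliminating P₂: 6×(1) − 2×(2) gives 36P₁ = 1640, so P₁ = 410/9.
Back-substitute into (2): P₂ = (239 − 3×410/9) / 6 = 307/18.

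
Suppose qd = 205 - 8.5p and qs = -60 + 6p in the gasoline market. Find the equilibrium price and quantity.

p* = 530/29, q* = 1440/29

Set qd = qs: 205 - 8.5p = -60 + 6p.
265 = 14.5p, so p* = 530/29.
q* = 205 − 8.5(530/29) = 1440/29.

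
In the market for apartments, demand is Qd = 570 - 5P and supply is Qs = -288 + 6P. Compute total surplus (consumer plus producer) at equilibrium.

Total surplus = 5940

Equilibrium: 570 - 5P = -288 + 6P gives P* = 78, Q* = 180.
Demand choke price: P = 114; supply starts at P = 48.
CS = ½(114 − 78)(180) = 3240; PS = ½(78 − 48)(180) = 2700.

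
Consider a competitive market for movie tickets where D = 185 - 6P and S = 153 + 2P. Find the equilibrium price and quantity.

P* = 4, Q* = 161

Set D = S: 185 - 6P = 153 + 2P.
32 = 8P, so P* = 4.
Q* = 185 − 6(4) = 161.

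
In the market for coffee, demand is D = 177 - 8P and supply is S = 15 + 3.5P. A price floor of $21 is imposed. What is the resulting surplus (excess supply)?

Surplus = 79.5

Equilibrium price would be P* = 324/23, so the floor at 21 binds.
At P = 21: D = 9, S = 88.5.
Surplus = 88.5 − 9 = 79.5.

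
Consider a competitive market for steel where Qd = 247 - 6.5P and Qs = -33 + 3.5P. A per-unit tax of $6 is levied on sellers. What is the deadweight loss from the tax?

Deadweight loss = 40.95

Pre-tax equilibrium: P* = 28, Q* = 65.
Tax on sellers shifts supply to Qs = -33 + 3.5(P − 6) = -54 + 3.5P.
247 - 6.5P = -54 + 3.5P gives buyer price Pb = 30.1; sellers receive Ps = 30.1 − 6 = 24.1.
New quantity: Q = 247 − 6.5(30.1) = 51.35.
DWL = ½ × 6 × (65 − 51.35) = 40.95.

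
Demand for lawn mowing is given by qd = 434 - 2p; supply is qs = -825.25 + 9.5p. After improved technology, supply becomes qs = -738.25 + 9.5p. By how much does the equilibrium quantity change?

Original equilibrium: p* = 109.5, q* = 215.
New equilibrium: 434 - 2p = -738.25 + 9.5p, so 1172.25 = 11.5p and p' = 4689/46; q' = 434 − 2(4689/46) = 5293/23.
Change in quantity: 5293/23 − 215 = 348/23.

Δq = 348/23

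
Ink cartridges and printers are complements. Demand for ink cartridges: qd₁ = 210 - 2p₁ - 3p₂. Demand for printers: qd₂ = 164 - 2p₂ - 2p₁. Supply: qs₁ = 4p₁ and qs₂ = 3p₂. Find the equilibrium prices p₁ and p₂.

p₁ = 23.25, p₂ = 23.5

Market 1: 210 - 2p₁ - 3p₂ = 4p₁ → 6p₁ + 3p₂ = 210.
Market 2: 5p₂ + 2p₁ = 164.
Eliminating p₂: 5×(1) − 3×(2) gives 24p₁ = 558, so p₁ = 23.25.
Back-substitute into (2): p₂ = (164 − 2×23.25) / 5 = 23.5.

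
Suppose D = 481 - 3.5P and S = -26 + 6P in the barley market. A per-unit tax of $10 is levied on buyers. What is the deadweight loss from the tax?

Deadweight loss = 2100/19

Pre-tax equilibrium: P* = 1014/19, Q* = 5590/19.
Tax on buyers shifts demand to D = 481 − 3.5(P + 10) = 446 - 3.5P.
446 - 3.5P = -26 + 6P gives seller price Ps = 944/19; buyers pay Pb = 944/19 + 10 = 1134/19.
New quantity: Q = 481 − 3.5(1134/19) = 5170/19.
DWL = ½ × 10 × (5590/19 − 5170/19) = 2100/19.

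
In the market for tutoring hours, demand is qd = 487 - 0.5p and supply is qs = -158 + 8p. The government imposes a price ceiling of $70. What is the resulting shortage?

Equilibrium price would be p* = 1290/17, so the ceiling at 70 binds.
At p = 70: qd = 487 − 0.5(70) = 452, qs = -158 + 8(70) = 402.
Shortage = 452 − 402 = 50.

Shortage = 50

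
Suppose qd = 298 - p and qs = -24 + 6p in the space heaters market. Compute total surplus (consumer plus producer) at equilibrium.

Equilibrium: 298 - p = -24 + 6p gives p* = 46, q* = 252.
Demand choke price: p = 298; supply starts at p = 4.
CS = ½(298 − 46)(252) = 31752; PS = ½(46 − 4)(252) = 5292.

Total surplus = 37044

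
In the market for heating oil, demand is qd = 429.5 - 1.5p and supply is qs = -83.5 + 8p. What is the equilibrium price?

Set qd = qs: 429.5 - 1.5p = -83.5 + 8p.
513 = 9.5p, so p* = 54.
q* = 429.5 − 1.5(54) = 348.5.

p* = 54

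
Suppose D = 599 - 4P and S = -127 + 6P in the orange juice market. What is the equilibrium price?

Set D = S: 599 - 4P = -127 + 6P.
726 = 10P, so P* = 72.6.
Q* = 599 − 4(72.6) = 308.6.

P* = 72.6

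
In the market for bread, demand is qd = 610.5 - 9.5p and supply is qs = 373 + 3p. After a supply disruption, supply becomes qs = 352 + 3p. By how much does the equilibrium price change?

Δp = 1.68

Original equilibrium: p* = 19, q* = 430.
New equilibrium: 610.5 - 9.5p = 352 + 3p, so 258.5 = 12.5p and p' = 20.68; q' = 610.5 − 9.5(20.68) = 414.04.
Change in price: 20.68 − 19 = 1.68.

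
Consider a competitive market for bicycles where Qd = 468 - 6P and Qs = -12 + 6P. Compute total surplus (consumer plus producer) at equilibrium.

Total surplus = 8664

Equilibrium: 468 - 6P = -12 + 6P gives P* = 40, Q* = 228.
Demand choke price: P = 78; supply starts at P = 2.
CS = ½(78 − 40)(228) = 4332; PS = ½(40 − 2)(228) = 4332.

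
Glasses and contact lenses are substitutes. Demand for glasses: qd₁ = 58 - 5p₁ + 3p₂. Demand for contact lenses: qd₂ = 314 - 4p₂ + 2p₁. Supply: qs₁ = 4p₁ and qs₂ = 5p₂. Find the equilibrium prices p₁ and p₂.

Market 1: 58 - 5p₁ + 3p₂ = 4p₁ → 9p₁ - 3p₂ = 58.
Market 2: 9p₂ - 2p₁ = 314.
Eliminating p₂: 9×(1) + 3×(2) gives 75p₁ = 1464, so p₁ = 19.52.
Back-substitute into (2): p₂ = (314 + 2×19.52) / 9 = 2942/75.

p₁ = 19.52, p₂ = 2942/75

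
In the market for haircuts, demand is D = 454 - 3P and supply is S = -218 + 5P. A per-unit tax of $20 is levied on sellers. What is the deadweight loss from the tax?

Pre-tax equilibrium: P* = 84, Q* = 202.
Tax on sellers shifts supply to S = -218 + 5(P − 20) = -318 + 5P.
454 - 3P = -318 + 5P gives buyer price Pb = 96.5; sellers receive Ps = 96.5 − 20 = 76.5.
New quantity: Q = 454 − 3(96.5) = 164.5.
DWL = ½ × 20 × (202 − 164.5) = 375.

Deadweight loss = 375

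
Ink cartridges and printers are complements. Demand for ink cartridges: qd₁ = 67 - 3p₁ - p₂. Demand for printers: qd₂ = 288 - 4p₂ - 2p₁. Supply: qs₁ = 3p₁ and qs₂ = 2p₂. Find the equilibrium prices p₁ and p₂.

p₁ = 57/17, p₂ = 797/17

Market 1: 67 - 3p₁ - p₂ = 3p₁ → 6p₁ + p₂ = 67.
Market 2: 6p₂ + 2p₁ = 288.
Eliminating p₂: 6×(1) − 1×(2) gives 34p₁ = 114, so p₁ = 57/17.
Back-substitute into (2): p₂ = (288 − 2×57/17) / 6 = 797/17.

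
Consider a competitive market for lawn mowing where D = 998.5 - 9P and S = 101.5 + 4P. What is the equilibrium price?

P* = 69

Set D = S: 998.5 - 9P = 101.5 + 4P.
897 = 13P, so P* = 69.
Q* = 998.5 − 9(69) = 377.5.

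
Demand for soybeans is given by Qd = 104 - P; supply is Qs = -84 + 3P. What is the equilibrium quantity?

Q* = 57

Set Qd = Qs: 104 - P = -84 + 3P.
188 = 4P, so P* = 47.
Q* = 104 − 1(47) = 57.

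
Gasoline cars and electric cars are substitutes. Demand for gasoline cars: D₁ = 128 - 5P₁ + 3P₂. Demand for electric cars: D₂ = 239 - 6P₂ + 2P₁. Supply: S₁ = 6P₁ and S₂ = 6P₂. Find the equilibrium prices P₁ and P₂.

P₁ = 751/42, P₂ = 2885/126

Market 1: 128 - 5P₁ + 3P₂ = 6P₁ → 11P₁ - 3P₂ = 128.
Market 2: 12P₂ - 2P₁ = 239.
Eliminating P₂: 12×(1) + 3×(2) gives 126P₁ = 2253, so P₁ = 751/42.
Back-substitute into (2): P₂ = (239 + 2×751/42) / 12 = 2885/126.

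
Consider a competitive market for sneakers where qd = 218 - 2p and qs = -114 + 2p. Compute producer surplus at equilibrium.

Producer surplus = 676

Equilibrium: 218 - 2p = -114 + 2p gives p* = 83, q* = 52.
Supply starts at p = 57 (where qs = 0).
PS = ½(83 − 57)(52) = 676.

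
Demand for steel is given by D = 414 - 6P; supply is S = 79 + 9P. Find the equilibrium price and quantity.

Set D = S: 414 - 6P = 79 + 9P.
335 = 15P, so P* = 67/3.
Q* = 414 − 6(67/3) = 280.

P* = 67/3, Q* = 280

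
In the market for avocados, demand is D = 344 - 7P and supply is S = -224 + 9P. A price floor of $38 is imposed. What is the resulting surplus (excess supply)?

Surplus = 40

Equilibrium price would be P* = 35.5, so the floor at 38 binds.
At P = 38: D = 78, S = 118.
Surplus = 118 − 78 = 40.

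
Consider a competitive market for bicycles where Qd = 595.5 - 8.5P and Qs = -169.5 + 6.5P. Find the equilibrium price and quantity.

Set Qd = Qs: 595.5 - 8.5P = -169.5 + 6.5P.
765 = 15P, so P* = 51.
Q* = 595.5 − 8.5(51) = 162.

P* = 51, Q* = 162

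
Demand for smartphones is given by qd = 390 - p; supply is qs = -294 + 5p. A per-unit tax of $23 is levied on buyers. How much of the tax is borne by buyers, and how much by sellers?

Pre-tax equilibrium: p* = 114, q* = 276.
Tax on buyers shifts demand to qd = 390 − 1(p + 23) = 367 - p.
367 - p = -294 + 5p gives seller price ps = 661/6; buyers pay pb = 661/6 + 23 = 799/6.
New quantity: q = 390 − 1(799/6) = 1541/6.
Buyer burden = 799/6 − 114 = 115/6; seller burden = 114 − 661/6 = 23/6.

Buyers bear 115/6, sellers bear 23/6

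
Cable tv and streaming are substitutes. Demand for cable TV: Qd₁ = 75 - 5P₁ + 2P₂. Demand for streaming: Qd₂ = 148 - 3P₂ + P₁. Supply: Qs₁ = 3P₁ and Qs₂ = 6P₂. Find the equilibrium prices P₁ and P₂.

P₁ = 971/70, P₂ = 1259/70

Market 1: 75 - 5P₁ + 2P₂ = 3P₁ → 8P₁ - 2P₂ = 75.
Market 2: 9P₂ - P₁ = 148.
Eliminating P₂: 9×(1) + 2×(2) gives 70P₁ = 971, so P₁ = 971/70.
Back-substitute into (2): P₂ = (148 + 1×971/70) / 9 = 1259/70.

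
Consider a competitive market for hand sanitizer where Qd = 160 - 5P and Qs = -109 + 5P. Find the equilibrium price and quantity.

P* = 26.9, Q* = 25.5

Set Qd = Qs: 160 - 5P = -109 + 5P.
269 = 10P, so P* = 26.9.
Q* = 160 − 5(26.9) = 25.5.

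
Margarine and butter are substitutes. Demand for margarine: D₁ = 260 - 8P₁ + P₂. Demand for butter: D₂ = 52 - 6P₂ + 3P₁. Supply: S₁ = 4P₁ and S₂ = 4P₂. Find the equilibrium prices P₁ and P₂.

Market 1: 260 - 8P₁ + P₂ = 4P₁ → 12P₁ - P₂ = 260.
Market 2: 10P₂ - 3P₁ = 52.
Eliminating P₂: 10×(1) + 1×(2) gives 117P₁ = 2652, so P₁ = 68/3.
Back-substitute into (2): P₂ = (52 + 3×68/3) / 10 = 12.

P₁ = 68/3, P₂ = 12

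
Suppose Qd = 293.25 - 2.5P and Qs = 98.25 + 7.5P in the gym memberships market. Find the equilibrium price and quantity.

P* = 19.5, Q* = 244.5

Set Qd = Qs: 293.25 - 2.5P = 98.25 + 7.5P.
195 = 10P, so P* = 19.5.
Q* = 293.25 − 2.5(19.5) = 244.5.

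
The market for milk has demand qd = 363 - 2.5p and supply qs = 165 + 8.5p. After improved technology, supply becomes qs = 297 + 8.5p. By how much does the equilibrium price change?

Original equilibrium: p* = 18, q* = 318.
New equilibrium: 363 - 2.5p = 297 + 8.5p, so 66 = 11p and p' = 6; q' = 363 − 2.5(6) = 348.
Change in price: 6 − 18 = -12.

Δp = -12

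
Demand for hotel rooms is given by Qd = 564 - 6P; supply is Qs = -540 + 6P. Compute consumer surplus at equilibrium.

Equilibrium: 564 - 6P = -540 + 6P gives P* = 92, Q* = 12.
Demand choke price (Qd = 0): P = 94.
CS = ½(94 − 92)(12) = 12.

Consumer surplus = 12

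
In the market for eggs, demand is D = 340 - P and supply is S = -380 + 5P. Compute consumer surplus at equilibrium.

Consumer surplus = 24200

Equilibrium: 340 - P = -380 + 5P gives P* = 120, Q* = 220.
Demand choke price (D = 0): P = 340.
CS = ½(340 − 120)(220) = 24200.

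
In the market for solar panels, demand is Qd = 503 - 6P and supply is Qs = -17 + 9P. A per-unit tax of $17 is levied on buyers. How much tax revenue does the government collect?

Pre-tax equilibrium: P* = 104/3, Q* = 295.
Tax on buyers shifts demand to Qd = 503 − 6(P + 17) = 401 - 6P.
401 - 6P = -17 + 9P gives seller price Ps = 418/15; buyers pay Pb = 418/15 + 17 = 673/15.
New quantity: Q = 503 − 6(673/15) = 233.8.
Revenue = 17 × 233.8 = 3974.6.

Tax revenue = 3974.6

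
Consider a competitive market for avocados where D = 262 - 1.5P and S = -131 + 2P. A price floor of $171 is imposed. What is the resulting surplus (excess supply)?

Surplus = 205.5

Equilibrium price would be P* = 786/7, so the floor at 171 binds.
At P = 171: D = 5.5, S = 211.
Surplus = 211 − 5.5 = 205.5.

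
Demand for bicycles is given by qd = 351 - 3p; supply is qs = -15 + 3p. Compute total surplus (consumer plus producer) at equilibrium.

Equilibrium: 351 - 3p = -15 + 3p gives p* = 61, q* = 168.
Demand choke price: p = 117; supply starts at p = 5.
CS = ½(117 − 61)(168) = 4704; PS = ½(61 − 5)(168) = 4704.

Total surplus = 9408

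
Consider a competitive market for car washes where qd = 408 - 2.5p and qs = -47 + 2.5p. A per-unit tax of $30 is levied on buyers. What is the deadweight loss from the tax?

Pre-tax equilibrium: p* = 91, q* = 180.5.
Tax on buyers shifts demand to qd = 408 − 2.5(p + 30) = 333 - 2.5p.
333 - 2.5p = -47 + 2.5p gives seller price ps = 76; buyers pay pb = 76 + 30 = 106.
New quantity: q = 408 − 2.5(106) = 143.
DWL = ½ × 30 × (180.5 − 143) = 562.5.

Deadweight loss = 562.5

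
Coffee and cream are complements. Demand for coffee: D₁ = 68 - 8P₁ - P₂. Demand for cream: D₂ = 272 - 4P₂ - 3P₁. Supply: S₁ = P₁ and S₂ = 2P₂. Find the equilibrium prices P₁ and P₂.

Market 1: 68 - 8P₁ - P₂ = P₁ → 9P₁ + P₂ = 68.
Market 2: 6P₂ + 3P₁ = 272.
Eliminating P₂: 6×(1) − 1×(2) gives 51P₁ = 136, so P₁ = 8/3.
Back-substitute into (2): P₂ = (272 − 3×8/3) / 6 = 44.

P₁ = 8/3, P₂ = 44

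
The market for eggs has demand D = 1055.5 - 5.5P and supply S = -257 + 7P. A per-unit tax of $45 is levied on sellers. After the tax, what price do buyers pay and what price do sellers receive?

Buyers pay $130.2, sellers receive $85.2

Pre-tax equilibrium: P* = 105, Q* = 478.
Tax on sellers shifts supply to S = -257 + 7(P − 45) = -572 + 7P.
1055.5 - 5.5P = -572 + 7P gives buyer price Pb = 130.2; sellers receive Ps = 130.2 − 45 = 85.2.
New quantity: Q = 1055.5 − 5.5(130.2) = 339.4.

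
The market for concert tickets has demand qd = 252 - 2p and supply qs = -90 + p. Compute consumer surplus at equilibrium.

Equilibrium: 252 - 2p = -90 + p gives p* = 114, q* = 24.
Demand choke price (qd = 0): p = 126.
CS = ½(126 − 114)(24) = 144.

Consumer surplus = 144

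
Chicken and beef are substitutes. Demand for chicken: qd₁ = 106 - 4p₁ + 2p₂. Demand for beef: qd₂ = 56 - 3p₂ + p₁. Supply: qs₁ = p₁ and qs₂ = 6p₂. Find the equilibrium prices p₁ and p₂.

Market 1: 106 - 4p₁ + 2p₂ = p₁ → 5p₁ - 2p₂ = 106.
Market 2: 9p₂ - p₁ = 56.
Eliminating p₂: 9×(1) + 2×(2) gives 43p₁ = 1066, so p₁ = 1066/43.
Back-substitute into (2): p₂ = (56 + 1×1066/43) / 9 = 386/43.

p₁ = 1066/43, p₂ = 386/43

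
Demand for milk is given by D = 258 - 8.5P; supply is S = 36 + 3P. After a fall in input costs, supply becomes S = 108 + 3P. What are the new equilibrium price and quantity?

Original equilibrium: P* = 444/23, Q* = 2160/23.
New equilibrium: 258 - 8.5P = 108 + 3P, so 150 = 11.5P and P' = 300/23; Q' = 258 − 8.5(300/23) = 3384/23.

P' = 300/23, Q' = 3384/23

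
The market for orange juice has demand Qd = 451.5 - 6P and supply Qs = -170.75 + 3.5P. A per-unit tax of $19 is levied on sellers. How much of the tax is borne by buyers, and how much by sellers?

Buyers bear $7, sellers bear $12

Pre-tax equilibrium: P* = 65.5, Q* = 58.5.
Tax on sellers shifts supply to Qs = -170.75 + 3.5(P − 19) = -237.25 + 3.5P.
451.5 - 6P = -237.25 + 3.5P gives buyer price Pb = 72.5; sellers receive Ps = 72.5 − 19 = 53.5.
New quantity: Q = 451.5 − 6(72.5) = 16.5.
Buyer burden = 72.5 − 65.5 = 7; seller burden = 65.5 − 53.5 = 12.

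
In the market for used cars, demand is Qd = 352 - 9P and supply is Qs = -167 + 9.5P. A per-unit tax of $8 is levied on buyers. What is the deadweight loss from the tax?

Deadweight loss = 5472/37

Pre-tax equilibrium: P* = 1038/37, Q* = 3682/37.
Tax on buyers shifts demand to Qd = 352 − 9(P + 8) = 280 - 9P.
280 - 9P = -167 + 9.5P gives seller price Ps = 894/37; buyers pay Pb = 894/37 + 8 = 1190/37.
New quantity: Q = 352 − 9(1190/37) = 2314/37.
DWL = ½ × 8 × (3682/37 − 2314/37) = 5472/37.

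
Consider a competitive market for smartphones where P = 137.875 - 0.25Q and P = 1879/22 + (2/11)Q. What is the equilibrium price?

Set the two price expressions equal: 137.875 - 0.25Q = 1879/22 + (2/11)Q.
4617/88 = (19/44)Q, so Q* = 121.5.
P* = 137.875 − (0.25)(121.5) = 107.5.

P* = 107.5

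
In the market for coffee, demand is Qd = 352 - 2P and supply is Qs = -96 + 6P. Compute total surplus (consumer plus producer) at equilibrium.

Total surplus = 19200

Equilibrium: 352 - 2P = -96 + 6P gives P* = 56, Q* = 240.
Demand choke price: P = 176; supply starts at P = 16.
CS = ½(176 − 56)(240) = 14400; PS = ½(56 − 16)(240) = 4800.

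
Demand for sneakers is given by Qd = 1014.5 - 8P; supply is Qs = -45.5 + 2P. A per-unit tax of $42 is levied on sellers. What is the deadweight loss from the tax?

Deadweight loss = 1411.2

Pre-tax equilibrium: P* = 106, Q* = 166.5.
Tax on sellers shifts supply to Qs = -45.5 + 2(P − 42) = -129.5 + 2P.
1014.5 - 8P = -129.5 + 2P gives buyer price Pb = 114.4; sellers receive Ps = 114.4 − 42 = 72.4.
New quantity: Q = 1014.5 − 8(114.4) = 99.3.
DWL = ½ × 42 × (166.5 − 99.3) = 1411.2.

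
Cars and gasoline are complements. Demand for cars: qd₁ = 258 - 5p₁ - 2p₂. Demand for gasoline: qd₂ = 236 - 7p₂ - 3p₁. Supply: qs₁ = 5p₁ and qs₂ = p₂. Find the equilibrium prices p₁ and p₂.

p₁ = 796/37, p₂ = 793/37

Market 1: 258 - 5p₁ - 2p₂ = 5p₁ → 10p₁ + 2p₂ = 258.
Market 2: 8p₂ + 3p₁ = 236.
Eliminating p₂: 8×(1) − 2×(2) gives 74p₁ = 1592, so p₁ = 796/37.
Back-substitute into (2): p₂ = (236 − 3×796/37) / 8 = 793/37.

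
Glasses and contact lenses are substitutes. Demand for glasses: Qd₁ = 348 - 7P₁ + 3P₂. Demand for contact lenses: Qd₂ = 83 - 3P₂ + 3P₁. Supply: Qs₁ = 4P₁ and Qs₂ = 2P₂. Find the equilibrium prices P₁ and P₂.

P₁ = 1989/46, P₂ = 1957/46

Market 1: 348 - 7P₁ + 3P₂ = 4P₁ → 11P₁ - 3P₂ = 348.
Market 2: 5P₂ - 3P₁ = 83.
Eliminating P₂: 5×(1) + 3×(2) gives 46P₁ = 1989, so P₁ = 1989/46.
Back-substitute into (2): P₂ = (83 + 3×1989/46) / 5 = 1957/46.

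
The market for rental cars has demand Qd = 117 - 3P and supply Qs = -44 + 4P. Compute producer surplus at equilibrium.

Equilibrium: 117 - 3P = -44 + 4P gives P* = 23, Q* = 48.
Supply starts at P = 11 (where Qs = 0).
PS = ½(23 − 11)(48) = 288.

Producer surplus = 288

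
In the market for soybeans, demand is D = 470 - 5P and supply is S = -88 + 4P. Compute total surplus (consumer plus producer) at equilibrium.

Equilibrium: 470 - 5P = -88 + 4P gives P* = 62, Q* = 160.
Demand choke price: P = 94; supply starts at P = 22.
CS = ½(94 − 62)(160) = 2560; PS = ½(62 − 22)(160) = 3200.

Total surplus = 5760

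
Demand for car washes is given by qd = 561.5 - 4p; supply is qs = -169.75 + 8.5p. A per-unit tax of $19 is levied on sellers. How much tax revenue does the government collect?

Pre-tax equilibrium: p* = 58.5, q* = 327.5.
Tax on sellers shifts supply to qs = -169.75 + 8.5(p − 19) = -331.25 + 8.5p.
561.5 - 4p = -331.25 + 8.5p gives buyer price pb = 71.42; sellers receive ps = 71.42 − 19 = 52.42.
New quantity: q = 561.5 − 4(71.42) = 275.82.
Revenue = 19 × 275.82 = 5240.58.

Tax revenue = 5240.58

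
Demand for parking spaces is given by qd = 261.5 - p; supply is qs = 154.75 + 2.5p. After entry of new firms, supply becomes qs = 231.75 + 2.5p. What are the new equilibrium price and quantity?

p' = 8.5, q' = 253

Original equilibrium: p* = 30.5, q* = 231.
New equilibrium: 261.5 - p = 231.75 + 2.5p, so 29.75 = 3.5p and p' = 8.5; q' = 261.5 − 1(8.5) = 253.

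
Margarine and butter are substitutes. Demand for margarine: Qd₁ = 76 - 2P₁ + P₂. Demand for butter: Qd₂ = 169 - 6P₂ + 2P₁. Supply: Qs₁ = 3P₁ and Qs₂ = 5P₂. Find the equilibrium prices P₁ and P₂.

P₁ = 1005/53, P₂ = 997/53

Market 1: 76 - 2P₁ + P₂ = 3P₁ → 5P₁ - P₂ = 76.
Market 2: 11P₂ - 2P₁ = 169.
Eliminating P₂: 11×(1) + 1×(2) gives 53P₁ = 1005, so P₁ = 1005/53.
Back-substitute into (2): P₂ = (169 + 2×1005/53) / 11 = 997/53.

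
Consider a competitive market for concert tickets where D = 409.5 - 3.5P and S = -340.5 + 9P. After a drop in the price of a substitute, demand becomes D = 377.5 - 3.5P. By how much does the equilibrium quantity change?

ΔQ = -23.04

Original equilibrium: P* = 60, Q* = 199.5.
New equilibrium: 377.5 - 3.5P = -340.5 + 9P, so 718 = 12.5P and P' = 57.44; Q' = 377.5 − 3.5(57.44) = 176.46.
Change in quantity: 176.46 − 199.5 = -23.04.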